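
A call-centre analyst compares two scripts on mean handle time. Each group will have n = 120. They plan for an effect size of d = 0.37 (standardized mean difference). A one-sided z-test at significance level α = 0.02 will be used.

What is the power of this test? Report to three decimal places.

Power ≈ 0.792

Noncentrality parameter: δ = d·√(n/2) = 0.37 × √(120/2) = 2.8660
One-sided α = 0.02 → critical value z_{0.02} = 2.054.
Power = P(Z > 2.054 − δ) = Φ(0.812) = 0.7917.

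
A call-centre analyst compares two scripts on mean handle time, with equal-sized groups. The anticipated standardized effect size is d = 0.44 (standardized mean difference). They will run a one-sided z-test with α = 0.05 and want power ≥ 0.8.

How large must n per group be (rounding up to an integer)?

n = 64 per group

Set Φ(δ − 1.645) = 0.8; then δ − 1.645 = Φ⁻¹(0.8) = 0.842, giving δ = 2.486.
δ = d·√(n/2) ⇒ n = 2(δ/d)² = 2 × (2.486 / 0.44)² = 63.87.
Rounding up, n = 64 per group.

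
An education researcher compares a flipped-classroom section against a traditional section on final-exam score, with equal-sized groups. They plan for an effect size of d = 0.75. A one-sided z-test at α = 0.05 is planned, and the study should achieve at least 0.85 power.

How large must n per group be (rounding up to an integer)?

Set Φ(δ − 1.645) = 0.85; then δ − 1.645 = Φ⁻¹(0.85) = 1.036, giving δ = 2.681.
δ = d·√(n/2) ⇒ n = 2(δ/d)² = 2 × (2.681 / 0.75)² = 25.56.
Rounding up, n = 26 per group.

n = 26 per group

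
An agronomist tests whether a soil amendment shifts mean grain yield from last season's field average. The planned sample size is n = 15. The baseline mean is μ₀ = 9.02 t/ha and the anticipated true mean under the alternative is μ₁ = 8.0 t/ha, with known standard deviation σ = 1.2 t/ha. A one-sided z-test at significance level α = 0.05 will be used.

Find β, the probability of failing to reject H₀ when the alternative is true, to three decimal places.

Standardized effect: d = |μ₁ − μ₀| / σ = |8.0 − 9.02| / 1.2 = 0.8500
Noncentrality parameter: δ = d·√n = 0.8500 × √15 = 3.2920
One-sided α = 0.05 → critical value z_{0.05} = 1.645.
Power = Φ(δ − 1.645) = Φ(1.647) = 0.9502.
Type II error: β = 1 − power = 1 − 0.9502 = 0.0498.

β ≈ 0.050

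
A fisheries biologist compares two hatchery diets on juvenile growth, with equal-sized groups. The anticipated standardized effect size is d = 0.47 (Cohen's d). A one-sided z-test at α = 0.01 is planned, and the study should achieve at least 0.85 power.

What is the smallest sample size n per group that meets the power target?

For power 0.85 need Φ(δ − z_{0.01}) = 0.85, so δ = z_{0.01} + z_{0.15} = 2.326 + 1.036 = 3.363.
δ = d·√(n/2) ⇒ n = 2(δ/d)² = 2 × (3.363 / 0.47)² = 102.38.
Rounding up, n = 103 per group.

n = 103 per group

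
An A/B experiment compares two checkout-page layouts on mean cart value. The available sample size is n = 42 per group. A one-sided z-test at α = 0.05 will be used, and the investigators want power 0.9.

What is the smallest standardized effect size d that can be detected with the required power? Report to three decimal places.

d ≈ 0.639

Required noncentrality: δ = z_{0.05} + z_{0.10} = 1.645 + 1.282 = 2.926.
δ = d·√(n/2) ⇒ d = δ/√(n/2) = 2.926/√(42/2) = 0.6386.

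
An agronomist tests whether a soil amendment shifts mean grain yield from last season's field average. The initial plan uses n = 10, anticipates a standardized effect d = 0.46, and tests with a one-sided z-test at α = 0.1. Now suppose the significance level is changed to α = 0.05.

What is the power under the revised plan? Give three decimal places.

δ = d·√n = 0.46 × √10 = 1.4546 (unchanged). New critical value: z_{0.05} = 1.645.
Revised power = Φ(δ − 1.645) = Φ(-0.190) = 0.4246.

Power ≈ 0.425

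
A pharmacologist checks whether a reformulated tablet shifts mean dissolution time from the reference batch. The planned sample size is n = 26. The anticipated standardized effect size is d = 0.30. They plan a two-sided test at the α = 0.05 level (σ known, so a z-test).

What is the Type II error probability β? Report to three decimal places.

Noncentrality parameter: λ = d·√n = 0.30 × √26 = 1.5297
Two-sided α = 0.05 → critical value z_{0.025} = 1.960.
Power = Φ(λ − 1.960) + Φ(−λ − 1.960) = Φ(-0.430) + Φ(-3.490) = 0.3335 + 0.0002 = 0.3337.
Type II error: β = 1 − power = 1 − 0.3337 = 0.6663.

β ≈ 0.666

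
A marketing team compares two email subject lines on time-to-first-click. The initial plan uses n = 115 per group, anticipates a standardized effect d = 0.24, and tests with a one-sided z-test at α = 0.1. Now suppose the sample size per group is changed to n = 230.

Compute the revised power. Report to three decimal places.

Power ≈ 0.902

With n = 230 per group: δ = d·√(n/2) = 0.24 × √(230/2) = 2.5737. Critical value z_{0.1} = 1.282.
Revised power = Φ(δ − 1.282) = Φ(1.292) = 0.9018.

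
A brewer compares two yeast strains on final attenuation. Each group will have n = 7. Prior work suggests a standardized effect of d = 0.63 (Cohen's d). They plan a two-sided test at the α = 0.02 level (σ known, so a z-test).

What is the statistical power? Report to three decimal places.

Noncentrality parameter: δ = d·√(n/2) = 0.63 × √(7/2) = 1.1786
Critical value for a two-sided test at α = 0.02: z_{α/2} = 2.326.
Power = Φ(δ − 2.326) + Φ(−δ − 2.326) = Φ(-1.148) + Φ(-3.505) = 0.1255 + 0.0002 = 0.1258.

Power ≈ 0.126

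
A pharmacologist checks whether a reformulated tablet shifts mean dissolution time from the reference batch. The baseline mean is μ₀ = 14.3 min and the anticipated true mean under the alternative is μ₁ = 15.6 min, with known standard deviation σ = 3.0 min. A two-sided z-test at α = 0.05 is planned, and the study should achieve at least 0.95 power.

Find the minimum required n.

n = 70

Standardized effect: d = |μ₁ − μ₀| / σ = |15.6 − 14.3| / 3.0 = 0.4333
For power 0.95 need Φ(δ − z_{0.025}) = 0.95, so δ = z_{0.025} + z_{0.05} = 1.960 + 1.645 = 3.605.
(The Φ(−δ − z_{α/2}) term is vanishingly small for δ > 0 and is dropped in the standard sample-size formula.)
δ = d·√n ⇒ n = (δ/d)² = (3.605 / 0.4333)² = 69.20.
Rounding up, n = 70.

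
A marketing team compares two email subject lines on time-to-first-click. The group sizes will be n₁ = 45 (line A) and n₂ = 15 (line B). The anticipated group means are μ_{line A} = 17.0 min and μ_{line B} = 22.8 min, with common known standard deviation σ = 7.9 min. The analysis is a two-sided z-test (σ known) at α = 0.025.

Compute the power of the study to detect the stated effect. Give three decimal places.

Standardized effect: d = |μ_{line A} − μ_{line B}| / σ = |17.0 − 22.8| / 7.9 = 0.7342
Noncentrality parameter: δ = d / √(1/n₁ + 1/n₂) = 0.7342 / √(1/45 + 1/15) = 2.4625
Two-sided α = 0.025 → critical value z_{0.0125} = 2.241.
Power = Φ(δ − 2.241) + Φ(−δ − 2.241) = Φ(0.221) + Φ(-4.704) = 0.5875 + 0.0000 = 0.5875.

Power ≈ 0.587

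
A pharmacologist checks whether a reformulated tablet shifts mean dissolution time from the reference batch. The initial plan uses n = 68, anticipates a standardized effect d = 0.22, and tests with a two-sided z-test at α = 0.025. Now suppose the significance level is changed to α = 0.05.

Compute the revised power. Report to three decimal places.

δ = d·√n = 0.22 × √68 = 1.8142 (unchanged). New critical value: z_{0.025} = 1.960.
Revised power = Φ(δ − 1.960) + Φ(−δ − 1.960) = Φ(-0.146) + Φ(-3.774) = 0.4420 + 0.0001 = 0.4421.

Power ≈ 0.442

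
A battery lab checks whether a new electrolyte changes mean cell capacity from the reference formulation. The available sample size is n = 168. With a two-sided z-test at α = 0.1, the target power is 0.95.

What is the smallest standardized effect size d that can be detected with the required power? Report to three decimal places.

d ≈ 0.254

Need Φ(δ − 1.645) = 0.95, so δ = 1.645 + 1.645 = 3.290.
(Lower-tail contribution to power is negligible for δ > 0.)
δ = d·√n ⇒ d = δ/√n = 3.290/√168 = 0.2538.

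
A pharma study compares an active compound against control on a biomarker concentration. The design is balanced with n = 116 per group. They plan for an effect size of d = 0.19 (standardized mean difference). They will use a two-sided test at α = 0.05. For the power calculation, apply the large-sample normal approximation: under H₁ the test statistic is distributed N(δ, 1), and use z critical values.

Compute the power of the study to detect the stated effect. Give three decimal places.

Power ≈ 0.304

Noncentrality parameter: δ = d·√(n/2) = 0.19 × √(116/2) = 1.4470
Two-sided α = 0.05 → critical value z_{0.025} = 1.960.
Power = Φ(δ − 1.960) + Φ(−δ − 1.960) = Φ(-0.513) + Φ(-3.407) = 0.3040 + 0.0003 = 0.3043.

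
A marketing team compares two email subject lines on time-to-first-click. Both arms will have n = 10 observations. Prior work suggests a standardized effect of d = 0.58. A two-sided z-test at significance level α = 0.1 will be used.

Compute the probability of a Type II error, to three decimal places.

Noncentrality parameter: δ = d·√(n/2) = 0.58 × √(10/2) = 1.2969
Critical value for a two-sided test at α = 0.1: z_{α/2} = 1.645.
Power = Φ(δ − 1.645) + Φ(−δ − 1.645) = Φ(-0.348) + Φ(-2.942) = 0.3639 + 0.0016 = 0.3656.
Type II error: β = 1 − power = 1 − 0.3656 = 0.6344.

β ≈ 0.634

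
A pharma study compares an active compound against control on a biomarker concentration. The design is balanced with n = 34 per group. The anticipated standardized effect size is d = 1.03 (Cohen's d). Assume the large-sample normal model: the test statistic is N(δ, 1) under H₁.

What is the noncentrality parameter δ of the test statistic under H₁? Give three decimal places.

δ ≈ 4.247

δ = d·√(n/2) = 1.03 × √(34/2) = 4.2468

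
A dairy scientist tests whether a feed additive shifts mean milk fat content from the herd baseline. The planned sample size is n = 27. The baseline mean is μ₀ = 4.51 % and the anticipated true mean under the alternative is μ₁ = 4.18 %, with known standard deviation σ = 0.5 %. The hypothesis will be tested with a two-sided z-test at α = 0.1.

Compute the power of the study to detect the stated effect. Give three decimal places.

Power ≈ 0.963

Standardized effect: d = |μ₁ − μ₀| / σ = |4.18 − 4.51| / 0.5 = 0.6600
Noncentrality parameter: δ = d·√n = 0.6600 × √27 = 3.4295
Two-sided α = 0.1 → critical value z_{0.05} = 1.645.
Power = Φ(δ − 1.645) + Φ(−δ − 1.645) = Φ(1.785) + Φ(-5.074) = 0.9628 + 0.0000 = 0.9628.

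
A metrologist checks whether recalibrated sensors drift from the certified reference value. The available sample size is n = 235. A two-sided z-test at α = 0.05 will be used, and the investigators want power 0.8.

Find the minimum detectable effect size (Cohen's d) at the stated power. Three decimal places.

Need Φ(δ − 1.960) = 0.8, so δ = 1.960 + 0.842 = 2.802.
(The second rejection-region term Φ(−δ − z_{α/2}) is negligible and dropped.)
δ = d·√n ⇒ d = δ/√n = 2.802/√235 = 0.1828.

d ≈ 0.183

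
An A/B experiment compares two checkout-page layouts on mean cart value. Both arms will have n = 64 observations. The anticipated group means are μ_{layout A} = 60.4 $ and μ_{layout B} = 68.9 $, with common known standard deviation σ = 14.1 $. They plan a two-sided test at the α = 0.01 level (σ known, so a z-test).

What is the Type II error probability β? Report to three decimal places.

Standardized effect: d = |μ_{layout A} − μ_{layout B}| / σ = |60.4 − 68.9| / 14.1 = 0.6028
Noncentrality parameter: δ = d·√(n/2) = 0.6028 × √(64/2) = 3.4102
Two-sided α = 0.01 → critical value z_{0.005} = 2.576.
Power = Φ(δ − 2.576) + Φ(−δ − 2.576) = Φ(0.834) + Φ(-5.986) = 0.7980 + 0.0000 = 0.7980.
Type II error: β = 1 − power = 1 − 0.7980 = 0.2020.

β ≈ 0.202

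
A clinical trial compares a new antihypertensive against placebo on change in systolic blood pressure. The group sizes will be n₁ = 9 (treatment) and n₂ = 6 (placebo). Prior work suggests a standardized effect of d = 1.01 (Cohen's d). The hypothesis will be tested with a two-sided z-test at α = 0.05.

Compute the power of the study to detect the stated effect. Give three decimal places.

Power ≈ 0.483

Noncentrality parameter: δ = d / √(1/n₁ + 1/n₂) = 1.01 / √(1/9 + 1/6) = 1.9163
Critical value for a two-sided test at α = 0.05: z_{α/2} = 1.960.
Power = Φ(δ − 1.960) + Φ(−δ − 1.960) = Φ(-0.044) + Φ(-3.876) = 0.4826 + 0.0001 = 0.4827.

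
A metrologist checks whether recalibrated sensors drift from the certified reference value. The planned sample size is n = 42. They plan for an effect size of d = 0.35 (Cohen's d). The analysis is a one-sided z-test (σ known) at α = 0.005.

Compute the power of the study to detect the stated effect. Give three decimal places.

Noncentrality parameter: δ = d·√n = 0.35 × √42 = 2.2683
Critical value for a one-sided test at α = 0.005: z_α = 2.576.
Power = Φ(δ − 2.576) = Φ(-0.308) = 0.3792.

Power ≈ 0.379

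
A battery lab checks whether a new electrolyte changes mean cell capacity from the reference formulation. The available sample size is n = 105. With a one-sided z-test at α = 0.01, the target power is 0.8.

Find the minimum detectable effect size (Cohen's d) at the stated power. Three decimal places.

d ≈ 0.309

Required noncentrality: δ = z_{0.01} + z_{0.20} = 2.326 + 0.842 = 3.168.
δ = d·√n ⇒ d = δ/√n = 3.168/√105 = 0.3092.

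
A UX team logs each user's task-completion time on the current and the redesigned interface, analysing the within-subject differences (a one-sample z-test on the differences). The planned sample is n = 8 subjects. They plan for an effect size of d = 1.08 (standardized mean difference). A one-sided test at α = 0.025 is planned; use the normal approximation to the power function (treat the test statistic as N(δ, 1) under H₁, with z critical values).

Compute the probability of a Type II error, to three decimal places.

Noncentrality parameter: δ = d·√n = 1.08 × √8 = 3.0547
One-sided α = 0.025 → critical value z_{0.025} = 1.960.
Power = Φ(δ − 1.960) = Φ(1.095) = 0.8632.
Type II error: β = 1 − power = 1 − 0.8632 = 0.1368.

β ≈ 0.137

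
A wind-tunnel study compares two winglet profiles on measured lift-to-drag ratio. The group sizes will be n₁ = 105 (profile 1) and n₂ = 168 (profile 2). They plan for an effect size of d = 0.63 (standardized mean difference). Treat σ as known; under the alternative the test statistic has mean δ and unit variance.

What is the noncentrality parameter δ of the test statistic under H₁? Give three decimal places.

δ ≈ 5.064

δ = d / √(1/n₁ + 1/n₂) = 0.63 / √(1/105 + 1/168) = 5.0642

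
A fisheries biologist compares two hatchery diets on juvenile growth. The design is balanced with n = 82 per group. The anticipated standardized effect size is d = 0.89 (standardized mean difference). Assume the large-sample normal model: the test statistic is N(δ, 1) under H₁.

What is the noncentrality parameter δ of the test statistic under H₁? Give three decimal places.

δ ≈ 5.699

δ = d·√(n/2) = 0.89 × √(82/2) = 5.6988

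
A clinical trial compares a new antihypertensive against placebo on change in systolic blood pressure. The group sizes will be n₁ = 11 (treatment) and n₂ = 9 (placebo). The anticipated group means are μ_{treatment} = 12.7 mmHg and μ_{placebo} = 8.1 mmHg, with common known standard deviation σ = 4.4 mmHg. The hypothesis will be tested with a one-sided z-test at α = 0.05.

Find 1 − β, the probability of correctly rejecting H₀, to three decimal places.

Standardized effect: d = |μ_{treatment} − μ_{placebo}| / σ = |12.7 − 8.1| / 4.4 = 1.0455
Noncentrality parameter: λ = d / √(1/n₁ + 1/n₂) = 1.0455 / √(1/11 + 1/9) = 2.3260
Critical value for a one-sided test at α = 0.05: z_α = 1.645.
Power = P(Z > 1.645 − λ) = Φ(0.681) = 0.7521.

Power ≈ 0.752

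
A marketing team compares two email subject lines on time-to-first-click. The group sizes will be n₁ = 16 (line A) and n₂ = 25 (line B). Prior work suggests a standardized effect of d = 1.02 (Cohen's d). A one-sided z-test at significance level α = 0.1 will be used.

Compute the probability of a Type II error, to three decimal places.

β ≈ 0.028

Noncentrality parameter: δ = d / √(1/n₁ + 1/n₂) = 1.02 / √(1/16 + 1/25) = 3.1859
Critical value for a one-sided test at α = 0.1: z_α = 1.282.
Power = P(Z > 1.282 − δ) = Φ(1.904) = 0.9716.
Type II error: β = 1 − power = 1 − 0.9716 = 0.0284.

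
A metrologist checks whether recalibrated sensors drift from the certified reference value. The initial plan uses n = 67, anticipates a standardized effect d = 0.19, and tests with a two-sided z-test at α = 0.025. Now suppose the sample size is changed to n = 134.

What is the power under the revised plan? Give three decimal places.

With n = 134: δ = d·√n = 0.19 × √134 = 2.1994. Critical value z_{0.0125} = 2.241.
Revised power = Φ(δ − 2.241) + Φ(−δ − 2.241) = Φ(-0.042) + Φ(-4.441) = 0.4833 + 0.0000 = 0.4833.

Power ≈ 0.483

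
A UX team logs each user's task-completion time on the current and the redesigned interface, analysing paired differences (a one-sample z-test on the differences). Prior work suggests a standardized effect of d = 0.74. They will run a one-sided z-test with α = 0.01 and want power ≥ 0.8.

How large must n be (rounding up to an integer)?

n = 19

For power 0.8 need Φ(δ − z_{0.01}) = 0.8, so δ = z_{0.01} + z_{0.20} = 2.326 + 0.842 = 3.168.
δ = d·√n ⇒ n = (δ/d)² = (3.168 / 0.74)² = 18.33.
Rounding up, n = 19.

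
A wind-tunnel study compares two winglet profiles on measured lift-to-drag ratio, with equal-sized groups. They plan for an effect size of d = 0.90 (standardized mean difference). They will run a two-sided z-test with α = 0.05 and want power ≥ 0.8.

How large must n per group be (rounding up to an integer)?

n = 20 per group

For power 0.8 need Φ(δ − z_{0.025}) = 0.8, so δ = z_{0.025} + z_{0.20} = 1.960 + 0.842 = 2.802.
(The Φ(−δ − z_{α/2}) term is vanishingly small for δ > 0 and is dropped in the standard sample-size formula.)
δ = d·√(n/2) ⇒ n = 2(δ/d)² = 2 × (2.802 / 0.90)² = 19.38.
Round up to the next whole unit.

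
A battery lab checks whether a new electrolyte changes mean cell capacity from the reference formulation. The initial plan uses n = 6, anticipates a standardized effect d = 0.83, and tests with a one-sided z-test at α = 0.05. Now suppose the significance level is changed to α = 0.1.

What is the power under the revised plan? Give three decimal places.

δ = d·√n = 0.83 × √6 = 2.0331 (unchanged). New critical value: z_{0.1} = 1.282.
Revised power = Φ(δ − 1.282) = Φ(0.752) = 0.7738.

Power ≈ 0.774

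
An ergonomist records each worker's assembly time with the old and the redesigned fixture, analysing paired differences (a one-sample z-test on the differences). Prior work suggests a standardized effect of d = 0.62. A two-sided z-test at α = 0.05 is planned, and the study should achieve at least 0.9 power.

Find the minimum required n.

Set Φ(δ − 1.960) = 0.9; then δ − 1.960 = Φ⁻¹(0.9) = 1.282, giving δ = 3.242.
(Ignoring the negligible lower-tail rejection probability gives the usual closed-form inversion.)
δ = d·√n ⇒ n = (δ/d)² = (3.242 / 0.62)² = 27.33.
Round up to the next whole unit.

n = 28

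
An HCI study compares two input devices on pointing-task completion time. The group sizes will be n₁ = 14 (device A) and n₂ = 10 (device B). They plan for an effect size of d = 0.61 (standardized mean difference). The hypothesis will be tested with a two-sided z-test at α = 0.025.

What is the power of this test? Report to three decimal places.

Power ≈ 0.221

Noncentrality parameter: δ = d / √(1/n₁ + 1/n₂) = 0.61 / √(1/14 + 1/10) = 1.4733
Two-sided α = 0.025 → critical value z_{0.0125} = 2.241.
Power = Φ(δ − 2.241) + Φ(−δ − 2.241) = Φ(-0.768) + Φ(-3.715) = 0.2212 + 0.0001 = 0.2213.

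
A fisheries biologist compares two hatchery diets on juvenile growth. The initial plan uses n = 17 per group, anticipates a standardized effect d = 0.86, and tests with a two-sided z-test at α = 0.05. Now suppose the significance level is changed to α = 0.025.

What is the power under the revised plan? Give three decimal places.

Power ≈ 0.605

δ = d·√(n/2) = 0.86 × √(17/2) = 2.5073 (unchanged). New critical value: z_{0.0125} = 2.241.
Revised power = Φ(δ − 2.241) + Φ(−δ − 2.241) = Φ(0.266) + Φ(-4.749) = 0.6048 + 0.0000 = 0.6048.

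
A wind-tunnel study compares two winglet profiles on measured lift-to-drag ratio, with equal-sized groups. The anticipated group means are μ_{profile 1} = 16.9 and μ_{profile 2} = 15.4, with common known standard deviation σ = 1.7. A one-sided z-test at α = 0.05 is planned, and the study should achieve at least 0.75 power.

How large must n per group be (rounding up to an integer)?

n = 14 per group

Standardized effect: d = |μ_{profile 1} − μ_{profile 2}| / σ = |16.9 − 15.4| / 1.7 = 0.8824
For power 0.75 need Φ(δ − z_{0.05}) = 0.75, so δ = z_{0.05} + z_{0.25} = 1.645 + 0.674 = 2.319.
δ = d·√(n/2) ⇒ n = 2(δ/d)² = 2 × (2.319 / 0.8824)² = 13.82.
Round up to the next whole unit.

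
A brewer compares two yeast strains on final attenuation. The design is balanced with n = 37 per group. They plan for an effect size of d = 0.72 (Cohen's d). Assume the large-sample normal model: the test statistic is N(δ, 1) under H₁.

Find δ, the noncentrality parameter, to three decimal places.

δ ≈ 3.097

δ = d·√(n/2) = 0.72 × √(37/2) = 3.0968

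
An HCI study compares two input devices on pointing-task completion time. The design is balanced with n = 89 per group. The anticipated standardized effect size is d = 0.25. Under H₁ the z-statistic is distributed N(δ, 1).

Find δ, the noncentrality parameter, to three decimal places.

The noncentrality parameter scales effect size by the design's sample-size factor: δ = d·√(n/2) = 0.25 × √(89/2) = 1.6677

δ ≈ 1.668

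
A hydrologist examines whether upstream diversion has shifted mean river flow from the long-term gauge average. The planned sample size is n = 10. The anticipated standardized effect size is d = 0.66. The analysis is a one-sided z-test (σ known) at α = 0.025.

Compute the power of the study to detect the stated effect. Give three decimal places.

Power ≈ 0.551

Noncentrality parameter: δ = d·√n = 0.66 × √10 = 2.0871
One-sided α = 0.025 → critical value z_{0.025} = 1.960.
Power = P(Z > 1.960 − δ) = Φ(0.127) = 0.5506.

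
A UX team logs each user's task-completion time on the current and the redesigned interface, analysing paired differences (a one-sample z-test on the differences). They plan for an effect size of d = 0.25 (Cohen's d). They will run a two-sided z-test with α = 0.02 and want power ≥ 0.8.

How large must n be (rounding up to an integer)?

Set Φ(δ − 2.326) = 0.8; then δ − 2.326 = Φ⁻¹(0.8) = 0.842, giving δ = 3.168.
(The Φ(−δ − z_{α/2}) term is vanishingly small for δ > 0 and is dropped in the standard sample-size formula.)
δ = d·√n ⇒ n = (δ/d)² = (3.168 / 0.25)² = 160.58.
Rounding up, n = 161.

n = 161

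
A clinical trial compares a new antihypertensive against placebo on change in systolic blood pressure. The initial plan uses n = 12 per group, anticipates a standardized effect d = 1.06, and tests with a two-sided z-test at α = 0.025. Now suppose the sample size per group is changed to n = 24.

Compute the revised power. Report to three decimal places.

Power ≈ 0.924

With n = 24 per group: δ = d·√(n/2) = 1.06 × √(24/2) = 3.6719. Critical value z_{0.0125} = 2.241.
Revised power = Φ(δ − 2.241) + Φ(−δ − 2.241) = Φ(1.431) + Φ(-5.913) = 0.9237 + 0.0000 = 0.9237.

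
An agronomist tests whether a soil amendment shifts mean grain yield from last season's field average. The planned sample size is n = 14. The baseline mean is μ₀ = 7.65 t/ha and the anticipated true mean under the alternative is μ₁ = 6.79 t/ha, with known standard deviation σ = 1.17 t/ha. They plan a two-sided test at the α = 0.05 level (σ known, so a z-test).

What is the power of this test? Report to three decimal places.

Power ≈ 0.785

Standardized effect: d = |μ₁ − μ₀| / σ = |6.79 − 7.65| / 1.17 = 0.7350
Noncentrality parameter: δ = d·√n = 0.7350 × √14 = 2.7503
Two-sided α = 0.05 → critical value z_{0.025} = 1.960.
Power = Φ(δ − 1.960) + Φ(−δ − 1.960) = Φ(0.790) + Φ(-4.710) = 0.7853 + 0.0000 = 0.7853.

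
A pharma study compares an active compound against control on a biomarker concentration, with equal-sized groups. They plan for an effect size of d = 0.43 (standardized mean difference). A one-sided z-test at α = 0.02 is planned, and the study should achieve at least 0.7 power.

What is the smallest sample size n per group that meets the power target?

n = 72 per group

For power 0.7 need Φ(δ − z_{0.02}) = 0.7, so δ = z_{0.02} + z_{0.30} = 2.054 + 0.524 = 2.578.
δ = d·√(n/2) ⇒ n = 2(δ/d)² = 2 × (2.578 / 0.43)² = 71.90.
Round up to the next whole unit.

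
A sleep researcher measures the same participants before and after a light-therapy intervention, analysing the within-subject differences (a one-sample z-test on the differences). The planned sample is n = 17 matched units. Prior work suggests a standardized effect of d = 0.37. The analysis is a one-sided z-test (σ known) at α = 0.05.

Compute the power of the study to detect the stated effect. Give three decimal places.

Noncentrality parameter: δ = d·√n = 0.37 × √17 = 1.5255
One-sided α = 0.05 → critical value z_{0.05} = 1.645.
Power = Φ(δ − 1.645) = Φ(-0.119) = 0.4525.

Power ≈ 0.453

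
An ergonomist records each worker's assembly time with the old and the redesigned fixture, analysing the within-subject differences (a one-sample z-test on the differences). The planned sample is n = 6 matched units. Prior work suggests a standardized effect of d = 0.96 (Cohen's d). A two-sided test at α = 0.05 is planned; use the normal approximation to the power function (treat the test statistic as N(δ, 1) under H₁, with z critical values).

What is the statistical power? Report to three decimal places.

Power ≈ 0.652

Noncentrality parameter: δ = d·√n = 0.96 × √6 = 2.3515
Two-sided α = 0.05 → critical value z_{0.025} = 1.960.
Power = Φ(δ − 1.960) + Φ(−δ − 1.960) = Φ(0.392) + Φ(-4.311) = 0.6523 + 0.0000 = 0.6523.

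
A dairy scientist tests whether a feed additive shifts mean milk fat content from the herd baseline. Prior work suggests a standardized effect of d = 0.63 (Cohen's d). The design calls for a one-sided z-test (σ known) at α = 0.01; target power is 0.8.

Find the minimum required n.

n = 26

For power 0.8 need Φ(δ − z_{0.01}) = 0.8, so δ = z_{0.01} + z_{0.20} = 2.326 + 0.842 = 3.168.
δ = d·√n ⇒ n = (δ/d)² = (3.168 / 0.63)² = 25.29.
Round up to the next whole unit.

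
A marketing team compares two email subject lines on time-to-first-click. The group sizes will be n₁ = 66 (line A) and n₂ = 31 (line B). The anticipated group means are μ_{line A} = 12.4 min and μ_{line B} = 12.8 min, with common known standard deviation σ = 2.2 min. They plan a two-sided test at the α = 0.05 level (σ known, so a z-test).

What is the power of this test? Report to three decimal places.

Standardized effect: d = |μ_{line A} − μ_{line B}| / σ = |12.4 − 12.8| / 2.2 = 0.1818
Noncentrality parameter: δ = d / √(1/n₁ + 1/n₂) = 0.1818 / √(1/66 + 1/31) = 0.8350
Two-sided α = 0.05 → critical value z_{0.025} = 1.960.
Power = Φ(δ − 1.960) + Φ(−δ − 1.960) = Φ(-1.125) + Φ(-2.795) = 0.1303 + 0.0026 = 0.1329.

Power ≈ 0.133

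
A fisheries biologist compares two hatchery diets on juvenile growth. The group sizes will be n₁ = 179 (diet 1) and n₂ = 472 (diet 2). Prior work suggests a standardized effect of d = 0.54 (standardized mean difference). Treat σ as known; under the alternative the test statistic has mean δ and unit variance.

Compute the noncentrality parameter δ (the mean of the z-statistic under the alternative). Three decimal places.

δ ≈ 6.152

δ = d / √(1/n₁ + 1/n₂) = 0.54 / √(1/179 + 1/472) = 6.1518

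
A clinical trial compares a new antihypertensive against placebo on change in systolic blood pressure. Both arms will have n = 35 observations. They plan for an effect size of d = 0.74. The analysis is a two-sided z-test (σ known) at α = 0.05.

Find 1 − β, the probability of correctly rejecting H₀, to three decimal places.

Power ≈ 0.872

Noncentrality parameter: δ = d·√(n/2) = 0.74 × √(35/2) = 3.0956
Critical value for a two-sided test at α = 0.05: z_{α/2} = 1.960.
Power = Φ(δ − 1.960) + Φ(−δ − 1.960) = Φ(1.136) + Φ(-5.056) = 0.8720 + 0.0000 = 0.8720.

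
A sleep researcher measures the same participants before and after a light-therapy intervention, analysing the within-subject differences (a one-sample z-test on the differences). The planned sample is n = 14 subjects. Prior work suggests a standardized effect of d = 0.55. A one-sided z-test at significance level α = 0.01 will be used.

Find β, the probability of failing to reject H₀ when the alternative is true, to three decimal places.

β ≈ 0.606

Noncentrality parameter: δ = d·√n = 0.55 × √14 = 2.0579
One-sided α = 0.01 → critical value z_{0.01} = 2.326.
Power = Φ(δ − 2.326) = Φ(-0.268) = 0.3942.
Type II error: β = 1 − power = 1 − 0.3942 = 0.6058.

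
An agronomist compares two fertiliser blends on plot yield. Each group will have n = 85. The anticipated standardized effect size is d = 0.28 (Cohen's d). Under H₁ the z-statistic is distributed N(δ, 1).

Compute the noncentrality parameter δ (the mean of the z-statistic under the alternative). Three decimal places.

δ ≈ 1.825

The noncentrality parameter scales effect size by the design's sample-size factor: δ = d·√(n/2) = 0.28 × √(85/2) = 1.8254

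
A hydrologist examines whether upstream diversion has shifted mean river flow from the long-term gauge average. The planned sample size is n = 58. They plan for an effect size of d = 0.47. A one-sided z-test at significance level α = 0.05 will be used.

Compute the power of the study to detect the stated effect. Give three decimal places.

Noncentrality parameter: δ = d·√n = 0.47 × √58 = 3.5794
One-sided α = 0.05 → critical value z_{0.05} = 1.645.
Power = P(Z > 1.645 − δ) = Φ(1.935) = 0.9735.

Power ≈ 0.973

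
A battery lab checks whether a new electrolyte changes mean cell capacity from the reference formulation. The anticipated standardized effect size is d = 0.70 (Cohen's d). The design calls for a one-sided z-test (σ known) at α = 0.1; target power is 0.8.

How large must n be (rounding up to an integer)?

n = 10

For power 0.8 need Φ(δ − z_{0.1}) = 0.8, so δ = z_{0.1} + z_{0.20} = 1.282 + 0.842 = 2.123.
δ = d·√n ⇒ n = (δ/d)² = (2.123 / 0.70)² = 9.20.
Round up to the next whole unit.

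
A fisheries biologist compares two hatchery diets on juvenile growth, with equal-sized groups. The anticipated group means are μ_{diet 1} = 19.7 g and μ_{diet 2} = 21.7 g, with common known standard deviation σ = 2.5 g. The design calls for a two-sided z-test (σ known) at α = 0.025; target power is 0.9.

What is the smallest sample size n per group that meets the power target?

n = 39 per group

Standardized effect: d = |μ_{diet 1} − μ_{diet 2}| / σ = |19.7 − 21.7| / 2.5 = 0.8000
For power 0.9 need Φ(δ − z_{0.0125}) = 0.9, so δ = z_{0.0125} + z_{0.10} = 2.241 + 1.282 = 3.523.
(The Φ(−δ − z_{α/2}) term is vanishingly small for δ > 0 and is dropped in the standard sample-size formula.)
δ = d·√(n/2) ⇒ n = 2(δ/d)² = 2 × (3.523 / 0.8000)² = 38.79.
Round up to the next whole unit.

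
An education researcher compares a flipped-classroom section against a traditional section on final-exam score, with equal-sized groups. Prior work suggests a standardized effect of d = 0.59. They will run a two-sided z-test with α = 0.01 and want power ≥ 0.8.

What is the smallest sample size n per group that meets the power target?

Set Φ(δ − 2.576) = 0.8; then δ − 2.576 = Φ⁻¹(0.8) = 0.842, giving δ = 3.417.
(The Φ(−δ − z_{α/2}) term is vanishingly small for δ > 0 and is dropped in the standard sample-size formula.)
δ = d·√(n/2) ⇒ n = 2(δ/d)² = 2 × (3.417 / 0.59)² = 67.10.
Rounding up, n = 68 per group.

n = 68 per group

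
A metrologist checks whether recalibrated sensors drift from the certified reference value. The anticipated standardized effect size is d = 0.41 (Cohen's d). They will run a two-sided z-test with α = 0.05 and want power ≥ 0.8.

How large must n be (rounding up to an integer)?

Set Φ(δ − 1.960) = 0.8; then δ − 1.960 = Φ⁻¹(0.8) = 0.842, giving δ = 2.802.
(For δ > 0 the lower-tail rejection region contributes negligibly to power, so the one-term inversion is standard.)
δ = d·√n ⇒ n = (δ/d)² = (2.802 / 0.41)² = 46.69.
Round up to the next whole unit.

n = 47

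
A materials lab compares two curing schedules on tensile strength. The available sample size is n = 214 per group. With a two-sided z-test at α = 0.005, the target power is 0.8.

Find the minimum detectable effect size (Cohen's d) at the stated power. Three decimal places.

Required noncentrality: δ = z_{0.0025} + z_{0.20} = 2.807 + 0.842 = 3.649.
(Lower-tail contribution to power is negligible for δ > 0.)
δ = d·√(n/2) ⇒ d = δ/√(n/2) = 3.649/√(214/2) = 0.3527.

d ≈ 0.353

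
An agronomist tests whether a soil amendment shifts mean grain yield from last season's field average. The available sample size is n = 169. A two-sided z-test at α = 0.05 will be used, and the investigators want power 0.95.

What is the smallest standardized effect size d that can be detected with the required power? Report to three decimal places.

Required noncentrality: δ = z_{0.025} + z_{0.05} = 1.960 + 1.645 = 3.605.
(The second rejection-region term Φ(−δ − z_{α/2}) is negligible and dropped.)
δ = d·√n ⇒ d = δ/√n = 3.605/√169 = 0.2773.

d ≈ 0.277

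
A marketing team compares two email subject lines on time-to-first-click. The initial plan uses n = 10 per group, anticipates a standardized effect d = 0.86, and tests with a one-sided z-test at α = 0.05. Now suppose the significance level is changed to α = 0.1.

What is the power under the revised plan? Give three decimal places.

Power ≈ 0.739

δ = d·√(n/2) = 0.86 × √(10/2) = 1.9230 (unchanged). New critical value: z_{0.1} = 1.282.
Revised power = P(Z > 1.282 − δ) = Φ(0.641) = 0.7394.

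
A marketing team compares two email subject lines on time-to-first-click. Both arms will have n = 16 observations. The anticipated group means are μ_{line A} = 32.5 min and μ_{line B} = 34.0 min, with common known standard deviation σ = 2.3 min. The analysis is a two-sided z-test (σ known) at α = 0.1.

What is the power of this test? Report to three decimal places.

Power ≈ 0.579

Standardized effect: d = |μ_{line A} − μ_{line B}| / σ = |32.5 − 34.0| / 2.3 = 0.6522
Noncentrality parameter: δ = d·√(n/2) = 0.6522 × √(16/2) = 1.8446
Critical value for a two-sided test at α = 0.1: z_{α/2} = 1.645.
Power = Φ(δ − 1.645) + Φ(−δ − 1.645) = Φ(0.200) + Φ(-3.489) = 0.5792 + 0.0002 = 0.5794.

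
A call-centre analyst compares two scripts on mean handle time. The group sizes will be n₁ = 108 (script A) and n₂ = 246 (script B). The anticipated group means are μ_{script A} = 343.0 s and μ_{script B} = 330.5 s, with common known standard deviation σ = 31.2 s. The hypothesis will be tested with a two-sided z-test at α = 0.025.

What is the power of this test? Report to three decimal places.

Standardized effect: d = |μ_{script A} − μ_{script B}| / σ = |343.0 − 330.5| / 31.2 = 0.4006
Noncentrality parameter: δ = d / √(1/n₁ + 1/n₂) = 0.4006 / √(1/108 + 1/246) = 3.4708
Critical value for a two-sided test at α = 0.025: z_{α/2} = 2.241.
Power = Φ(δ − 2.241) + Φ(−δ − 2.241) = Φ(1.229) + Φ(-5.712) = 0.8905 + 0.0000 = 0.8905.

Power ≈ 0.891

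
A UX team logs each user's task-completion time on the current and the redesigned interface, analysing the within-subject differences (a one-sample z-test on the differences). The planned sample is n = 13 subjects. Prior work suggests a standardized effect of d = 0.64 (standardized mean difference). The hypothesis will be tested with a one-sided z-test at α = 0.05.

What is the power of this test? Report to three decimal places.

Noncentrality parameter: δ = d·√n = 0.64 × √13 = 2.3076
Critical value for a one-sided test at α = 0.05: z_α = 1.645.
Power = P(Z > 1.645 − δ) = Φ(0.663) = 0.7462.

Power ≈ 0.746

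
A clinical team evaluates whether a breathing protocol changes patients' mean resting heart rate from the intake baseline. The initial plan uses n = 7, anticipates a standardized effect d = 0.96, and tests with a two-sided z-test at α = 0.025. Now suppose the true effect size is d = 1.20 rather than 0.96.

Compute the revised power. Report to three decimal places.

Power ≈ 0.825

With d = 1.20: δ = d·√n = 1.20 × √7 = 3.1749. Critical value z_{0.0125} = 2.241.
Revised power = Φ(δ − 2.241) + Φ(−δ − 2.241) = Φ(0.933) + Φ(-5.416) = 0.8247 + 0.0000 = 0.8247.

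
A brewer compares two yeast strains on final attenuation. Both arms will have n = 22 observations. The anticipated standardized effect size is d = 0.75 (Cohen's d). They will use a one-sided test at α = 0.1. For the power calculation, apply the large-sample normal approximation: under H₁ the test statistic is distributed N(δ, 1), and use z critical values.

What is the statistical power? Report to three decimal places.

Power ≈ 0.886

Noncentrality parameter: δ = d·√(n/2) = 0.75 × √(22/2) = 2.4875
One-sided α = 0.1 → critical value z_{0.1} = 1.282.
Power = Φ(δ − 1.282) = Φ(1.206) = 0.8861.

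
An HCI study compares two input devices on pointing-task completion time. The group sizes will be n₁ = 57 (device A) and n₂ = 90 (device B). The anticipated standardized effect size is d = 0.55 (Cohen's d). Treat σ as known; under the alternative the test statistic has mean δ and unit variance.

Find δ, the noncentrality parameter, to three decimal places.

δ ≈ 3.249

The noncentrality parameter scales effect size by the design's sample-size factor: δ = d / √(1/n₁ + 1/n₂) = 0.55 / √(1/57 + 1/90) = 3.2491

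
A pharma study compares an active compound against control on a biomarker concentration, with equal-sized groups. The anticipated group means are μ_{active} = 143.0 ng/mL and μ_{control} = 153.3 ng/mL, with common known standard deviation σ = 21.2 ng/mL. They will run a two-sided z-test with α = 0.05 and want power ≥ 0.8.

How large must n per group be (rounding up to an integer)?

Standardized effect: d = |μ_{active} − μ_{control}| / σ = |143.0 − 153.3| / 21.2 = 0.4858
Set Φ(δ − 1.960) = 0.8; then δ − 1.960 = Φ⁻¹(0.8) = 0.842, giving δ = 2.802.
(The Φ(−δ − z_{α/2}) term is vanishingly small for δ > 0 and is dropped in the standard sample-size formula.)
δ = d·√(n/2) ⇒ n = 2(δ/d)² = 2 × (2.802 / 0.4858)² = 66.50.
Rounding up, n = 67 per group.

n = 67 per group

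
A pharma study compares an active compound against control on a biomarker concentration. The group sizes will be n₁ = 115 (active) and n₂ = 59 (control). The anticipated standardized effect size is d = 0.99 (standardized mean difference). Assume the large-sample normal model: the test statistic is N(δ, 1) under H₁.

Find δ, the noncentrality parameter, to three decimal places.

δ = d / √(1/n₁ + 1/n₂) = 0.99 / √(1/115 + 1/59) = 6.1821

δ ≈ 6.182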